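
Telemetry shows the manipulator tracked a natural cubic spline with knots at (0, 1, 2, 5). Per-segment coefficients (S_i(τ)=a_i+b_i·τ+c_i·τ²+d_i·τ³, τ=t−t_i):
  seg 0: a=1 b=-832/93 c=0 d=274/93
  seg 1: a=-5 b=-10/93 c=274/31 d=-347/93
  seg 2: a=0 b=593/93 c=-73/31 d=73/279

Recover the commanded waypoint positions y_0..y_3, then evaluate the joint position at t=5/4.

y_0=1 y_1=-5 y_2=0 y_3=5
S(5/4) = -8993/1984

y_0 = S_0(0) = a_0 = 1
y_1 = S_1(0) = a_1 = -5
y_2 = S_2(0) = a_2 = 0
y_3 = S_2(3) = 5
t_q=5/4 is in segment 1 (τ=1/4); S_1(τ)=-8993/1984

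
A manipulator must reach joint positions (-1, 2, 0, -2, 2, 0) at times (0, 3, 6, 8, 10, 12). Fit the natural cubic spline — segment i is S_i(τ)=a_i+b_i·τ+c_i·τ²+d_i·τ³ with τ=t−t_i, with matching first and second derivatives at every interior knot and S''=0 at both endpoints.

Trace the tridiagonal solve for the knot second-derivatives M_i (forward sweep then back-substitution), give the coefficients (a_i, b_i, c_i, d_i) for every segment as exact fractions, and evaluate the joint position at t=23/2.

Δ: Δ0=1, Δ1=-2/3, Δ2=-1, Δ3=2, Δ4=-1
row 1: diag=12, rhs=-10; c'=1/4, d'=-5/6
row 2: denom=10−3·1/4=37/4; d'=(-2−3·-5/6)/(37/4)=2/37
row 3: denom=8−2·8/37=280/37; d'=(18−2·2/37)/(280/37)=331/140
row 4: denom=8−2·37/140=523/70; d'=(-18−2·331/140)/(523/70)=-1591/523
back: M4=-1591/523
back: M3=331/140−37/140·-1591/523=1657/523
back: M2=2/37−8/37·1657/523=-330/523
back: M1=-5/6−1/4·-330/523=-1060/1569
M: M0=0, M1=-1060/1569, M2=-330/523, M3=1657/523, M4=-1591/523, M5=0
seg 0: a=-1, c=M0/2=0, d=(M1−M0)/(6·3)=-530/14121, b=Δ0−h0·(2M0+M1)/6=2099/1569
seg 1: a=2, c=M1/2=-530/1569, d=(M2−M1)/(6·3)=35/14121, b=Δ1−h1·(2M1+M2)/6=509/1569
seg 2: a=0, c=M2/2=-165/523, d=(M3−M2)/(6·2)=1987/6276, b=Δ2−h2·(2M2+M3)/6=-2566/1569
seg 3: a=-2, c=M3/2=1657/1046, d=(M4−M3)/(6·2)=-812/1569, b=Δ3−h3·(2M3+M4)/6=1415/1569
seg 4: a=2, c=M4/2=-1591/1046, d=(M5−M4)/(6·2)=1591/6276, b=Δ4−h4·(2M4+M5)/6=1613/1569
t_q=23/2 → seg 4, τ=3/2; S=2+1613/1569·τ+-1591/1046·τ²+1591/6276·τ³=16323/16736

  seg 0: a=-1 b=2099/1569 c=0 d=-530/14121
  seg 1: a=2 b=509/1569 c=-530/1569 d=35/14121
  seg 2: a=0 b=-2566/1569 c=-165/523 d=1987/6276
  seg 3: a=-2 b=1415/1569 c=1657/1046 d=-812/1569
  seg 4: a=2 b=1613/1569 c=-1591/1046 d=1591/6276
S(23/2) = 16323/16736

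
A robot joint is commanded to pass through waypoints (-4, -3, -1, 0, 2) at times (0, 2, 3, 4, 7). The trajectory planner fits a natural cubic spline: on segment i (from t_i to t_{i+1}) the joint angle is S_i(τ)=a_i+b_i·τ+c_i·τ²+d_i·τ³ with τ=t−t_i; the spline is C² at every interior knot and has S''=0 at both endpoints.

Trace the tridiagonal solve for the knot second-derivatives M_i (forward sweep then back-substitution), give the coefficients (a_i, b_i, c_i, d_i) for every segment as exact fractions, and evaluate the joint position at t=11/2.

Δ: Δ0=1/2, Δ1=2, Δ2=1, Δ3=2/3
row 1: diag=6, rhs=9; c'=1/6, d'=3/2
row 2: denom=4−1·1/6=23/6; d'=(-6−1·3/2)/(23/6)=-45/23
row 3: denom=8−1·6/23=178/23; d'=(-2−1·-45/23)/(178/23)=-1/178
back: M3=-1/178
back: M2=-45/23−6/23·-1/178=-174/89
back: M1=3/2−1/6·-174/89=325/178
M: M0=0, M1=325/178, M2=-174/89, M3=-1/178, M4=0
seg 0: a=-4, c=M0/2=0, d=(M1−M0)/(6·2)=325/2136, b=Δ0−h0·(2M0+M1)/6=-29/267
seg 1: a=-3, c=M1/2=325/356, d=(M2−M1)/(6·1)=-673/1068, b=Δ1−h1·(2M1+M2)/6=917/534
seg 2: a=-1, c=M2/2=-87/89, d=(M3−M2)/(6·1)=347/1068, b=Δ2−h2·(2M2+M3)/6=1765/1068
seg 3: a=0, c=M3/2=-1/356, d=(M4−M3)/(6·3)=1/3204, b=Δ3−h3·(2M3+M4)/6=359/534
t_q=11/2 → seg 3, τ=3/2; S=0+359/534·τ+-1/356·τ²+1/3204·τ³=2857/2848

  seg 0: a=-4 b=-29/267 c=0 d=325/2136
  seg 1: a=-3 b=917/534 c=325/356 d=-673/1068
  seg 2: a=-1 b=1765/1068 c=-87/89 d=347/1068
  seg 3: a=0 b=359/534 c=-1/356 d=1/3204
S(11/2) = 2857/2848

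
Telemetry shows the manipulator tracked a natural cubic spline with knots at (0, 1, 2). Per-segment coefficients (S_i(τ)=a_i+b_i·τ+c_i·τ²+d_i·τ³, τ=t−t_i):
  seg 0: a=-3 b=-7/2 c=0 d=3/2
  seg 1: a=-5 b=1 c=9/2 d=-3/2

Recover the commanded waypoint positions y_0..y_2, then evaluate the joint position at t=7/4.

y_0 = S_0(0) = a_0 = -3
y_1 = S_1(0) = a_1 = -5
y_2 = S_1(1) = -1
t_q=7/4 is in segment 1 (τ=3/4); S_1(τ)=-301/128

y_0=-3 y_1=-5 y_2=-1
S(7/4) = -301/128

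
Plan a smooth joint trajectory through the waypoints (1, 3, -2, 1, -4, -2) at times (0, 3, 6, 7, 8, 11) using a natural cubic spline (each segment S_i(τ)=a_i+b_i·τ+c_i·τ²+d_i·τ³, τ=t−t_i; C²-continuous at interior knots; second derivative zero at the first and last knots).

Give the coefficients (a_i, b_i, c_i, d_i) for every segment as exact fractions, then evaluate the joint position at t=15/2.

  seg 0: a=1 b=1781/867 c=0 d=-401/2601
  seg 1: a=3 b=-1828/867 c=-401/289 d=3992/7803
  seg 2: a=-2 b=2930/867 c=2789/867 d=-3118/867
  seg 3: a=1 b=-282/289 c=-6565/867 d=3076/867
  seg 4: a=-4 b=-4748/867 c=2663/867 d=-2663/7803
S(15/2) = -3251/3468

Δ: Δ0=2/3, Δ1=-5/3, Δ2=3, Δ3=-5, Δ4=2/3
row 1: diag=12, rhs=-14; c'=1/4, d'=-7/6
row 2: denom=8−3·1/4=29/4; d'=(28−3·-7/6)/(29/4)=126/29
row 3: denom=4−1·4/29=112/29; d'=(-48−1·126/29)/(112/29)=-759/56
row 4: denom=8−1·29/112=867/112; d'=(34−1·-759/56)/(867/112)=5326/867
back: M4=5326/867
back: M3=-759/56−29/112·5326/867=-13130/867
back: M2=126/29−4/29·-13130/867=5578/867
back: M1=-7/6−1/4·5578/867=-802/289
M: M0=0, M1=-802/289, M2=5578/867, M3=-13130/867, M4=5326/867, M5=0
seg 0: a=1, c=M0/2=0, d=(M1−M0)/(6·3)=-401/2601, b=Δ0−h0·(2M0+M1)/6=1781/867
seg 1: a=3, c=M1/2=-401/289, d=(M2−M1)/(6·3)=3992/7803, b=Δ1−h1·(2M1+M2)/6=-1828/867
seg 2: a=-2, c=M2/2=2789/867, d=(M3−M2)/(6·1)=-3118/867, b=Δ2−h2·(2M2+M3)/6=2930/867
seg 3: a=1, c=M3/2=-6565/867, d=(M4−M3)/(6·1)=3076/867, b=Δ3−h3·(2M3+M4)/6=-282/289
seg 4: a=-4, c=M4/2=2663/867, d=(M5−M4)/(6·3)=-2663/7803, b=Δ4−h4·(2M4+M5)/6=-4748/867
t_q=15/2 → seg 3, τ=1/2; S=1+-282/289·τ+-6565/867·τ²+3076/867·τ³=-3251/3468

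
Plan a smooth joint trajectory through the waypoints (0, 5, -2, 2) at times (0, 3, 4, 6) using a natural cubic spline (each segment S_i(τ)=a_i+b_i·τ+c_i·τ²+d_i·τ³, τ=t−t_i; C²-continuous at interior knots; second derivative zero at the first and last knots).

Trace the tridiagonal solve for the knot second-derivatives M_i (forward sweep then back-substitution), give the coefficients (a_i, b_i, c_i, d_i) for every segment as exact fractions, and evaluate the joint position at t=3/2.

Δ: Δ0=5/3, Δ1=-7, Δ2=2
row 1: diag=8, rhs=-52; c'=1/8, d'=-13/2
row 2: denom=6−1·1/8=47/8; d'=(54−1·-13/2)/(47/8)=484/47
back: M2=484/47
back: M1=-13/2−1/8·484/47=-366/47
M: M0=0, M1=-366/47, M2=484/47, M3=0
seg 0: a=0, c=M0/2=0, d=(M1−M0)/(6·3)=-61/141, b=Δ0−h0·(2M0+M1)/6=784/141
seg 1: a=5, c=M1/2=-183/47, d=(M2−M1)/(6·1)=425/141, b=Δ1−h1·(2M1+M2)/6=-863/141
seg 2: a=-2, c=M2/2=242/47, d=(M3−M2)/(6·2)=-121/141, b=Δ2−h2·(2M2+M3)/6=-686/141
t_q=3/2 → seg 0, τ=3/2; S=0+784/141·τ+0·τ²+-61/141·τ³=2587/376

  seg 0: a=0 b=784/141 c=0 d=-61/141
  seg 1: a=5 b=-863/141 c=-183/47 d=425/141
  seg 2: a=-2 b=-686/141 c=242/47 d=-121/141
S(3/2) = 2587/376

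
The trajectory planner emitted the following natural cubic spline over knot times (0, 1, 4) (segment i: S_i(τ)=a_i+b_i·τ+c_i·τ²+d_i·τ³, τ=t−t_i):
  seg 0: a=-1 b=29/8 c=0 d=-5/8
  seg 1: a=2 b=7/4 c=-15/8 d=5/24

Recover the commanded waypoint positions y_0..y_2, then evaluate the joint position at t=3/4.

y_0=-1 y_1=2 y_2=-4
S(3/4) = 745/512

y_0 = S_0(0) = a_0 = -1
y_1 = S_1(0) = a_1 = 2
y_2 = S_1(3) = -4
t_q=3/4 is in segment 0 (τ=3/4); S_0(τ)=745/512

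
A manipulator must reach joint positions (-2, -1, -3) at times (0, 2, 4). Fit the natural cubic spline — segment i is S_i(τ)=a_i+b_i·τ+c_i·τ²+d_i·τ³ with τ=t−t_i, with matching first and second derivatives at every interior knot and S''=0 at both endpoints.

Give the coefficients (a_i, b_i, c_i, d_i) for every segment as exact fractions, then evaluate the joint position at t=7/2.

Δ: Δ0=1/2, Δ1=-1
row 1: diag=8, rhs=-9; c'=1/4, d'=-9/8
back: M1=-9/8
M: M0=0, M1=-9/8, M2=0
seg 0: a=-2, c=M0/2=0, d=(M1−M0)/(6·2)=-3/32, b=Δ0−h0·(2M0+M1)/6=7/8
seg 1: a=-1, c=M1/2=-9/16, d=(M2−M1)/(6·2)=3/32, b=Δ1−h1·(2M1+M2)/6=-1/4
t_q=7/2 → seg 1, τ=3/2; S=-1+-1/4·τ+-9/16·τ²+3/32·τ³=-595/256

  seg 0: a=-2 b=7/8 c=0 d=-3/32
  seg 1: a=-1 b=-1/4 c=-9/16 d=3/32
S(7/2) = -595/256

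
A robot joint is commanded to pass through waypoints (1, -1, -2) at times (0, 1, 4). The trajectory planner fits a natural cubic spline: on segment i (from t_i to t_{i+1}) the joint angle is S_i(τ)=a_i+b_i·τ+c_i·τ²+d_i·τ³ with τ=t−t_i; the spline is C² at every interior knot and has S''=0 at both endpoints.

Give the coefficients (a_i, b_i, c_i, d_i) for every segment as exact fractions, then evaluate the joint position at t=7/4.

Δ: Δ0=-2, Δ1=-1/3
row 1: diag=8, rhs=10; c'=3/8, d'=5/4
back: M1=5/4
M: M0=0, M1=5/4, M2=0
seg 0: a=1, c=M0/2=0, d=(M1−M0)/(6·1)=5/24, b=Δ0−h0·(2M0+M1)/6=-53/24
seg 1: a=-1, c=M1/2=5/8, d=(M2−M1)/(6·3)=-5/72, b=Δ1−h1·(2M1+M2)/6=-19/12
t_q=7/4 → seg 1, τ=3/4; S=-1+-19/12·τ+5/8·τ²+-5/72·τ³=-955/512

  seg 0: a=1 b=-53/24 c=0 d=5/24
  seg 1: a=-1 b=-19/12 c=5/8 d=-5/72
S(7/4) = -955/512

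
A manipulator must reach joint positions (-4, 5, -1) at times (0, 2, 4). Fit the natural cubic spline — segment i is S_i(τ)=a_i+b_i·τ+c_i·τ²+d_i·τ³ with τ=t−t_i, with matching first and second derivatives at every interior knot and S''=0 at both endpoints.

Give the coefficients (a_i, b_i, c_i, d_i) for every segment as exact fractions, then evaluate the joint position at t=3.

Δ: Δ0=9/2, Δ1=-3
row 1: diag=8, rhs=-45; c'=1/4, d'=-45/8
back: M1=-45/8
M: M0=0, M1=-45/8, M2=0
seg 0: a=-4, c=M0/2=0, d=(M1−M0)/(6·2)=-15/32, b=Δ0−h0·(2M0+M1)/6=51/8
seg 1: a=5, c=M1/2=-45/16, d=(M2−M1)/(6·2)=15/32, b=Δ1−h1·(2M1+M2)/6=3/4
t_q=3 → seg 1, τ=1; S=5+3/4·τ+-45/16·τ²+15/32·τ³=109/32

  seg 0: a=-4 b=51/8 c=0 d=-15/32
  seg 1: a=5 b=3/4 c=-45/16 d=15/32
S(3) = 109/32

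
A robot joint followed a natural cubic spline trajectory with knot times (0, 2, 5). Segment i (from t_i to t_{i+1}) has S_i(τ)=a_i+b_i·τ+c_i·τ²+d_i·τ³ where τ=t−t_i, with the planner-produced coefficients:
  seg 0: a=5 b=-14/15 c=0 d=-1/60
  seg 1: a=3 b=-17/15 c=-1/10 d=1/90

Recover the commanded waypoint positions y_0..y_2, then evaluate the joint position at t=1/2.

y_0=5 y_1=3 y_2=-1
S(1/2) = 145/32

y_0 = S_0(0) = a_0 = 5
y_1 = S_1(0) = a_1 = 3
y_2 = S_1(3) = -1
t_q=1/2 is in segment 0 (τ=1/2); S_0(τ)=145/32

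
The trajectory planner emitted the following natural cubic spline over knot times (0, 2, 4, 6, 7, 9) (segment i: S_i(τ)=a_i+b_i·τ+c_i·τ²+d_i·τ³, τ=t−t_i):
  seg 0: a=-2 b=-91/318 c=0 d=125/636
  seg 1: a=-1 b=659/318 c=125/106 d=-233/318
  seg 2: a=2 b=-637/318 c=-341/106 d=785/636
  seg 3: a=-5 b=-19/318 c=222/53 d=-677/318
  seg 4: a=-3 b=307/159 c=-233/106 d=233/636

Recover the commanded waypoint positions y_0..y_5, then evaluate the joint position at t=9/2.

y_0 = S_0(0) = a_0 = -2
y_1 = S_1(0) = a_1 = -1
y_2 = S_2(0) = a_2 = 2
y_3 = S_3(0) = a_3 = -5
y_4 = S_4(0) = a_4 = -3
y_5 = S_4(2) = -5
t_q=9/2 is in segment 2 (τ=1/2); S_2(τ)=591/1696

y_0=-2 y_1=-1 y_2=2 y_3=-5 y_4=-3 y_5=-5
S(9/2) = 591/1696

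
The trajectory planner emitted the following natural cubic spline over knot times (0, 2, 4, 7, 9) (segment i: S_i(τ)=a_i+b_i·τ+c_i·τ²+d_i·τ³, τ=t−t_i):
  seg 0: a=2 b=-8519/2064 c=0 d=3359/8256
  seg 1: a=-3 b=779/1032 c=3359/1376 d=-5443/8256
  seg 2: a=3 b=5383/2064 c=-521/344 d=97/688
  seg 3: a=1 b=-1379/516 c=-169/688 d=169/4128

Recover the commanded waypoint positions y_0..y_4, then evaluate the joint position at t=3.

y_0 = S_0(0) = a_0 = 2
y_1 = S_1(0) = a_1 = -3
y_2 = S_2(0) = a_2 = 3
y_3 = S_3(0) = a_3 = 1
y_4 = S_3(2) = -5
t_q=3 is in segment 1 (τ=1); S_1(τ)=-1275/2752

y_0=2 y_1=-3 y_2=3 y_3=1 y_4=-5
S(3) = -1275/2752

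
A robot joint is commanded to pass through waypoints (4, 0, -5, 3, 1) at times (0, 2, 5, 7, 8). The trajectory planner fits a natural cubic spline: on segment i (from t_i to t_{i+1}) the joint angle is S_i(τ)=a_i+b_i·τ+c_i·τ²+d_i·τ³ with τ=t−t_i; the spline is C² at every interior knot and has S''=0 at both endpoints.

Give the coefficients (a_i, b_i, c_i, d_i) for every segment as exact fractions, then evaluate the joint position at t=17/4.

Δ: Δ0=-2, Δ1=-5/3, Δ2=4, Δ3=-2
row 1: diag=10, rhs=2; c'=3/10, d'=1/5
row 2: denom=10−3·3/10=91/10; d'=(34−3·1/5)/(91/10)=334/91
row 3: denom=6−2·20/91=506/91; d'=(-36−2·334/91)/(506/91)=-1972/253
back: M3=-1972/253
back: M2=334/91−20/91·-1972/253=1362/253
back: M1=1/5−3/10·1362/253=-358/253
M: M0=0, M1=-358/253, M2=1362/253, M3=-1972/253, M4=0
seg 0: a=4, c=M0/2=0, d=(M1−M0)/(6·2)=-179/1518, b=Δ0−h0·(2M0+M1)/6=-1160/759
seg 1: a=0, c=M1/2=-179/253, d=(M2−M1)/(6·3)=860/2277, b=Δ1−h1·(2M1+M2)/6=-2234/759
seg 2: a=-5, c=M2/2=681/253, d=(M3−M2)/(6·2)=-1667/1518, b=Δ2−h2·(2M2+M3)/6=2284/759
seg 3: a=3, c=M3/2=-986/253, d=(M4−M3)/(6·1)=986/759, b=Δ3−h3·(2M3+M4)/6=454/759
t_q=17/4 → seg 1, τ=9/4; S=0+-2234/759·τ+-179/253·τ²+860/2277·τ³=-543/92

  seg 0: a=4 b=-1160/759 c=0 d=-179/1518
  seg 1: a=0 b=-2234/759 c=-179/253 d=860/2277
  seg 2: a=-5 b=2284/759 c=681/253 d=-1667/1518
  seg 3: a=3 b=454/759 c=-986/253 d=986/759
S(17/4) = -543/92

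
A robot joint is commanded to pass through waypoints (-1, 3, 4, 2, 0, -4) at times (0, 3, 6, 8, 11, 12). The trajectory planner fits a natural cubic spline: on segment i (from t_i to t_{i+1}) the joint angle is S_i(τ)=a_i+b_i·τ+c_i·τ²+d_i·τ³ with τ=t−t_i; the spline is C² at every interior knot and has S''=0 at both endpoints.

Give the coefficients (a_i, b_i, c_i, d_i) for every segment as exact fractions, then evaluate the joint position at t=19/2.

  seg 0: a=-1 b=3650/2499 c=0 d=-106/7497
  seg 1: a=3 b=2696/2499 c=-106/833 d=-101/2499
  seg 2: a=4 b=-277/357 c=-409/833 d=947/4998
  seg 3: a=2 b=-1165/2499 c=538/833 d=-1781/7497
  seg 4: a=0 b=-7510/2499 c=-1243/833 d=1243/2499
S(19/2) = 13009/6664

Δ: Δ0=4/3, Δ1=1/3, Δ2=-1, Δ3=-2/3, Δ4=-4
row 1: diag=12, rhs=-6; c'=1/4, d'=-1/2
row 2: denom=10−3·1/4=37/4; d'=(-8−3·-1/2)/(37/4)=-26/37
row 3: denom=10−2·8/37=354/37; d'=(2−2·-26/37)/(354/37)=21/59
row 4: denom=8−3·37/118=833/118; d'=(-20−3·21/59)/(833/118)=-2486/833
back: M4=-2486/833
back: M3=21/59−37/118·-2486/833=1076/833
back: M2=-26/37−8/37·1076/833=-818/833
back: M1=-1/2−1/4·-818/833=-212/833
M: M0=0, M1=-212/833, M2=-818/833, M3=1076/833, M4=-2486/833, M5=0
seg 0: a=-1, c=M0/2=0, d=(M1−M0)/(6·3)=-106/7497, b=Δ0−h0·(2M0+M1)/6=3650/2499
seg 1: a=3, c=M1/2=-106/833, d=(M2−M1)/(6·3)=-101/2499, b=Δ1−h1·(2M1+M2)/6=2696/2499
seg 2: a=4, c=M2/2=-409/833, d=(M3−M2)/(6·2)=947/4998, b=Δ2−h2·(2M2+M3)/6=-277/357
seg 3: a=2, c=M3/2=538/833, d=(M4−M3)/(6·3)=-1781/7497, b=Δ3−h3·(2M3+M4)/6=-1165/2499
seg 4: a=0, c=M4/2=-1243/833, d=(M5−M4)/(6·1)=1243/2499, b=Δ4−h4·(2M4+M5)/6=-7510/2499
t_q=19/2 → seg 3, τ=3/2; S=2+-1165/2499·τ+538/833·τ²+-1781/7497·τ³=13009/6664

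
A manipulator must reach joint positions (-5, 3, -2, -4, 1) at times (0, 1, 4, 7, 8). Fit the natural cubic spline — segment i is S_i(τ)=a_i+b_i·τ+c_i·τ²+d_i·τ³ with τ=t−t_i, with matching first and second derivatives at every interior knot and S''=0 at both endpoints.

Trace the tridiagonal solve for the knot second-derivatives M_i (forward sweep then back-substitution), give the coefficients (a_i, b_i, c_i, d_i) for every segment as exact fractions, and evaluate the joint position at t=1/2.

  seg 0: a=-5 b=2903/312 c=0 d=-407/312
  seg 1: a=3 b=841/156 c=-407/104 d=487/936
  seg 2: a=-2 b=-97/24 c=10/13 d=37/312
  seg 3: a=-4 b=589/156 c=191/104 d=-191/312
S(1/2) = -425/832

Δ: Δ0=8, Δ1=-5/3, Δ2=-2/3, Δ3=5
row 1: diag=8, rhs=-58; c'=3/8, d'=-29/4
row 2: denom=12−3·3/8=87/8; d'=(6−3·-29/4)/(87/8)=74/29
row 3: denom=8−3·8/29=208/29; d'=(34−3·74/29)/(208/29)=191/52
back: M3=191/52
back: M2=74/29−8/29·191/52=20/13
back: M1=-29/4−3/8·20/13=-407/52
M: M0=0, M1=-407/52, M2=20/13, M3=191/52, M4=0
seg 0: a=-5, c=M0/2=0, d=(M1−M0)/(6·1)=-407/312, b=Δ0−h0·(2M0+M1)/6=2903/312
seg 1: a=3, c=M1/2=-407/104, d=(M2−M1)/(6·3)=487/936, b=Δ1−h1·(2M1+M2)/6=841/156
seg 2: a=-2, c=M2/2=10/13, d=(M3−M2)/(6·3)=37/312, b=Δ2−h2·(2M2+M3)/6=-97/24
seg 3: a=-4, c=M3/2=191/104, d=(M4−M3)/(6·1)=-191/312, b=Δ3−h3·(2M3+M4)/6=589/156
t_q=1/2 → seg 0, τ=1/2; S=-5+2903/312·τ+0·τ²+-407/312·τ³=-425/832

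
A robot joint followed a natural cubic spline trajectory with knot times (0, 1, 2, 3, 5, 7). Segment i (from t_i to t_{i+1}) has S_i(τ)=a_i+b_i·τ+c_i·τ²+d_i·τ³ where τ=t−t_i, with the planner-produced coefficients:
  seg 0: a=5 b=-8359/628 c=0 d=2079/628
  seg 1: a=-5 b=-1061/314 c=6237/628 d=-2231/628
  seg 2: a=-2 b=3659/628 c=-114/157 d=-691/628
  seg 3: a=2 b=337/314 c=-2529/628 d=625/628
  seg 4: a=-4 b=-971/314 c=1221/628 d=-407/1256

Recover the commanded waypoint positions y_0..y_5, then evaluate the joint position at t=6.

y_0=5 y_1=-5 y_2=-2 y_3=2 y_4=-4 y_5=-5
S(6) = -6873/1256

y_0 = S_0(0) = a_0 = 5
y_1 = S_1(0) = a_1 = -5
y_2 = S_2(0) = a_2 = -2
y_3 = S_3(0) = a_3 = 2
y_4 = S_4(0) = a_4 = -4
y_5 = S_4(2) = -5
t_q=6 is in segment 4 (τ=1); S_4(τ)=-6873/1256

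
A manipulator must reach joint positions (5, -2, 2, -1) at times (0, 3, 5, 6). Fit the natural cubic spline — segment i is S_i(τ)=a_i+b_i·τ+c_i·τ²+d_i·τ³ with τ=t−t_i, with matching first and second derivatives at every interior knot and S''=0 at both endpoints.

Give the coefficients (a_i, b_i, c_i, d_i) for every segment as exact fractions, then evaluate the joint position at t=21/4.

  seg 0: a=5 b=-179/42 c=0 d=3/14
  seg 1: a=-2 b=32/21 c=27/14 d=-71/84
  seg 2: a=2 b=-19/21 c=-22/7 d=22/21
S(21/4) = 51/32

Δ: Δ0=-7/3, Δ1=2, Δ2=-3
row 1: diag=10, rhs=26; c'=1/5, d'=13/5
row 2: denom=6−2·1/5=28/5; d'=(-30−2·13/5)/(28/5)=-44/7
back: M2=-44/7
back: M1=13/5−1/5·-44/7=27/7
M: M0=0, M1=27/7, M2=-44/7, M3=0
seg 0: a=5, c=M0/2=0, d=(M1−M0)/(6·3)=3/14, b=Δ0−h0·(2M0+M1)/6=-179/42
seg 1: a=-2, c=M1/2=27/14, d=(M2−M1)/(6·2)=-71/84, b=Δ1−h1·(2M1+M2)/6=32/21
seg 2: a=2, c=M2/2=-22/7, d=(M3−M2)/(6·1)=22/21, b=Δ2−h2·(2M2+M3)/6=-19/21
t_q=21/4 → seg 2, τ=1/4; S=2+-19/21·τ+-22/7·τ²+22/21·τ³=51/32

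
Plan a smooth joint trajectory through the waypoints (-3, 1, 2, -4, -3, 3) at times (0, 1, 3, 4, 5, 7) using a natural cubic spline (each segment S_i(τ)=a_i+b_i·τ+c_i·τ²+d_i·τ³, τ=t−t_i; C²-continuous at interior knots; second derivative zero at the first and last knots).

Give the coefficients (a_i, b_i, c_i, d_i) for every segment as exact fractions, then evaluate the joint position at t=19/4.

Δ: Δ0=4, Δ1=1/2, Δ2=-6, Δ3=1, Δ4=3
row 1: diag=6, rhs=-21; c'=1/3, d'=-7/2
row 2: denom=6−2·1/3=16/3; d'=(-39−2·-7/2)/(16/3)=-6
row 3: denom=4−1·3/16=61/16; d'=(42−1·-6)/(61/16)=768/61
row 4: denom=6−1·16/61=350/61; d'=(12−1·768/61)/(350/61)=-18/175
back: M4=-18/175
back: M3=768/61−16/61·-18/175=2208/175
back: M2=-6−3/16·2208/175=-1464/175
back: M1=-7/2−1/3·-1464/175=-249/350
M: M0=0, M1=-249/350, M2=-1464/175, M3=2208/175, M4=-18/175, M5=0
seg 0: a=-3, c=M0/2=0, d=(M1−M0)/(6·1)=-83/700, b=Δ0−h0·(2M0+M1)/6=2883/700
seg 1: a=1, c=M1/2=-249/700, d=(M2−M1)/(6·2)=-893/1400, b=Δ1−h1·(2M1+M2)/6=1317/350
seg 2: a=2, c=M2/2=-732/175, d=(M3−M2)/(6·1)=612/175, b=Δ2−h2·(2M2+M3)/6=-186/35
seg 3: a=-4, c=M3/2=1104/175, d=(M4−M3)/(6·1)=-53/25, b=Δ3−h3·(2M3+M4)/6=-558/175
seg 4: a=-3, c=M4/2=-9/175, d=(M5−M4)/(6·2)=3/350, b=Δ4−h4·(2M4+M5)/6=537/175
t_q=19/4 → seg 3, τ=3/4; S=-4+-558/175·τ+1104/175·τ²+-53/25·τ³=-41857/11200

  seg 0: a=-3 b=2883/700 c=0 d=-83/700
  seg 1: a=1 b=1317/350 c=-249/700 d=-893/1400
  seg 2: a=2 b=-186/35 c=-732/175 d=612/175
  seg 3: a=-4 b=-558/175 c=1104/175 d=-53/25
  seg 4: a=-3 b=537/175 c=-9/175 d=3/350
S(19/4) = -41857/11200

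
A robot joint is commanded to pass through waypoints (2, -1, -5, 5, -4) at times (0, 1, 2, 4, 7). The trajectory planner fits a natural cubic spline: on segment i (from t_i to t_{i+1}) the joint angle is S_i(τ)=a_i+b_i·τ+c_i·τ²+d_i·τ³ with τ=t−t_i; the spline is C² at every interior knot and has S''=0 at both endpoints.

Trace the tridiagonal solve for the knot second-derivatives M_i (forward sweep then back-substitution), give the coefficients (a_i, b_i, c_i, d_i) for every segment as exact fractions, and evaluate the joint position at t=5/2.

Δ: Δ0=-3, Δ1=-4, Δ2=5, Δ3=-3
row 1: diag=4, rhs=-6; c'=1/4, d'=-3/2
row 2: denom=6−1·1/4=23/4; d'=(54−1·-3/2)/(23/4)=222/23
row 3: denom=10−2·8/23=214/23; d'=(-48−2·222/23)/(214/23)=-774/107
back: M3=-774/107
back: M2=222/23−8/23·-774/107=1302/107
back: M1=-3/2−1/4·1302/107=-486/107
M: M0=0, M1=-486/107, M2=1302/107, M3=-774/107, M4=0
seg 0: a=2, c=M0/2=0, d=(M1−M0)/(6·1)=-81/107, b=Δ0−h0·(2M0+M1)/6=-240/107
seg 1: a=-1, c=M1/2=-243/107, d=(M2−M1)/(6·1)=298/107, b=Δ1−h1·(2M1+M2)/6=-483/107
seg 2: a=-5, c=M2/2=651/107, d=(M3−M2)/(6·2)=-173/107, b=Δ2−h2·(2M2+M3)/6=-75/107
seg 3: a=5, c=M3/2=-387/107, d=(M4−M3)/(6·3)=43/107, b=Δ3−h3·(2M3+M4)/6=453/107
t_q=5/2 → seg 2, τ=1/2; S=-5+-75/107·τ+651/107·τ²+-173/107·τ³=-3451/856

  seg 0: a=2 b=-240/107 c=0 d=-81/107
  seg 1: a=-1 b=-483/107 c=-243/107 d=298/107
  seg 2: a=-5 b=-75/107 c=651/107 d=-173/107
  seg 3: a=5 b=453/107 c=-387/107 d=43/107
S(5/2) = -3451/856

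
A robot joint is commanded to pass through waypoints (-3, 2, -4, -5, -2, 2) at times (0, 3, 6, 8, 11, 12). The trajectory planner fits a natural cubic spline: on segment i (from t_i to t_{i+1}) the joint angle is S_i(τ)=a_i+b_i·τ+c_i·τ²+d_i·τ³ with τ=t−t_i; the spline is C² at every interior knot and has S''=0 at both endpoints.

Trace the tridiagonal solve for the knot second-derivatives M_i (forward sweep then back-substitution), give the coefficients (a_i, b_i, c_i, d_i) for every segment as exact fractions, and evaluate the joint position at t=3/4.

  seg 0: a=-3 b=4635/1666 c=0 d=-5575/44982
  seg 1: a=2 b=-470/833 c=-5575/4998 d=1061/4998
  seg 2: a=-4 b=-363/238 c=1987/2499 d=-353/2499
  seg 3: a=-5 b=-199/4998 c=-131/2499 d=5983/44982
  seg 4: a=-2 b=8089/2499 c=1907/1666 d=-1907/4998
S(3/4) = -102967/106624

Δ: Δ0=5/3, Δ1=-2, Δ2=-1/2, Δ3=1, Δ4=4
row 1: diag=12, rhs=-22; c'=1/4, d'=-11/6
row 2: denom=10−3·1/4=37/4; d'=(9−3·-11/6)/(37/4)=58/37
row 3: denom=10−2·8/37=354/37; d'=(9−2·58/37)/(354/37)=217/354
row 4: denom=8−3·37/118=833/118; d'=(18−3·217/354)/(833/118)=1907/833
back: M4=1907/833
back: M3=217/354−37/118·1907/833=-262/2499
back: M2=58/37−8/37·-262/2499=3974/2499
back: M1=-11/6−1/4·3974/2499=-5575/2499
M: M0=0, M1=-5575/2499, M2=3974/2499, M3=-262/2499, M4=1907/833, M5=0
seg 0: a=-3, c=M0/2=0, d=(M1−M0)/(6·3)=-5575/44982, b=Δ0−h0·(2M0+M1)/6=4635/1666
seg 1: a=2, c=M1/2=-5575/4998, d=(M2−M1)/(6·3)=1061/4998, b=Δ1−h1·(2M1+M2)/6=-470/833
seg 2: a=-4, c=M2/2=1987/2499, d=(M3−M2)/(6·2)=-353/2499, b=Δ2−h2·(2M2+M3)/6=-363/238
seg 3: a=-5, c=M3/2=-131/2499, d=(M4−M3)/(6·3)=5983/44982, b=Δ3−h3·(2M3+M4)/6=-199/4998
seg 4: a=-2, c=M4/2=1907/1666, d=(M5−M4)/(6·1)=-1907/4998, b=Δ4−h4·(2M4+M5)/6=8089/2499
t_q=3/4 → seg 0, τ=3/4; S=-3+4635/1666·τ+0·τ²+-5575/44982·τ³=-102967/106624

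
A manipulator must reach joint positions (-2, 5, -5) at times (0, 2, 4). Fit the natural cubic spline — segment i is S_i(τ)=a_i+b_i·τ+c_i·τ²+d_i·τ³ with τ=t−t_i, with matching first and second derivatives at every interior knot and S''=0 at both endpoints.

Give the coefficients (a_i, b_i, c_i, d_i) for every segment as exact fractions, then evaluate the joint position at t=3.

  seg 0: a=-2 b=45/8 c=0 d=-17/32
  seg 1: a=5 b=-3/4 c=-51/16 d=17/32
S(3) = 51/32

Δ: Δ0=7/2, Δ1=-5
row 1: diag=8, rhs=-51; c'=1/4, d'=-51/8
back: M1=-51/8
M: M0=0, M1=-51/8, M2=0
seg 0: a=-2, c=M0/2=0, d=(M1−M0)/(6·2)=-17/32, b=Δ0−h0·(2M0+M1)/6=45/8
seg 1: a=5, c=M1/2=-51/16, d=(M2−M1)/(6·2)=17/32, b=Δ1−h1·(2M1+M2)/6=-3/4
t_q=3 → seg 1, τ=1; S=5+-3/4·τ+-51/16·τ²+17/32·τ³=51/32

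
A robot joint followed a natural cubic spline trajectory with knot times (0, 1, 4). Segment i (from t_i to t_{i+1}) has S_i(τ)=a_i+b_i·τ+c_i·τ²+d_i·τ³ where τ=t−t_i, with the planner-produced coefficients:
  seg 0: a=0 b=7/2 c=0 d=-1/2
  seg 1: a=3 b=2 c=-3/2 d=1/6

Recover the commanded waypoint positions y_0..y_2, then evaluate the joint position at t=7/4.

y_0=0 y_1=3 y_2=0
S(7/4) = 477/128

y_0 = S_0(0) = a_0 = 0
y_1 = S_1(0) = a_1 = 3
y_2 = S_1(3) = 0
t_q=7/4 is in segment 1 (τ=3/4); S_1(τ)=477/128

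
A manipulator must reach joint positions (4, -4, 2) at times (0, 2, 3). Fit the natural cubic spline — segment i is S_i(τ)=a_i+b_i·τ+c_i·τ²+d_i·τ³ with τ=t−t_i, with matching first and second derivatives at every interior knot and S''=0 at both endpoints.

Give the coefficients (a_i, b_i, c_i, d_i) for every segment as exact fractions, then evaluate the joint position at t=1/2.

Δ: Δ0=-4, Δ1=6
row 1: diag=6, rhs=60; c'=1/6, d'=10
back: M1=10
M: M0=0, M1=10, M2=0
seg 0: a=4, c=M0/2=0, d=(M1−M0)/(6·2)=5/6, b=Δ0−h0·(2M0+M1)/6=-22/3
seg 1: a=-4, c=M1/2=5, d=(M2−M1)/(6·1)=-5/3, b=Δ1−h1·(2M1+M2)/6=8/3
t_q=1/2 → seg 0, τ=1/2; S=4+-22/3·τ+0·τ²+5/6·τ³=7/16

  seg 0: a=4 b=-22/3 c=0 d=5/6
  seg 1: a=-4 b=8/3 c=5 d=-5/3
S(1/2) = 7/16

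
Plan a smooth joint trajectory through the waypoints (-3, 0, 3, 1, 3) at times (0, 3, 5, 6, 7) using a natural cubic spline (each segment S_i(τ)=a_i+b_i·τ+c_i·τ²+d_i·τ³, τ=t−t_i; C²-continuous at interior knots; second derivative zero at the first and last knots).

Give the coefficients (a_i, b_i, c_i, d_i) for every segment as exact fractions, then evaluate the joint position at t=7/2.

  seg 0: a=-3 b=143/428 c=0 d=95/1284
  seg 1: a=0 b=499/214 c=285/428 d=-463/856
  seg 2: a=3 b=-160/107 c=-276/107 d=222/107
  seg 3: a=1 b=-46/107 c=390/107 d=-130/107
S(7/2) = 8661/6848

Δ: Δ0=1, Δ1=3/2, Δ2=-2, Δ3=2
row 1: diag=10, rhs=3; c'=1/5, d'=3/10
row 2: denom=6−2·1/5=28/5; d'=(-21−2·3/10)/(28/5)=-27/7
row 3: denom=4−1·5/28=107/28; d'=(24−1·-27/7)/(107/28)=780/107
back: M3=780/107
back: M2=-27/7−5/28·780/107=-552/107
back: M1=3/10−1/5·-552/107=285/214
M: M0=0, M1=285/214, M2=-552/107, M3=780/107, M4=0
seg 0: a=-3, c=M0/2=0, d=(M1−M0)/(6·3)=95/1284, b=Δ0−h0·(2M0+M1)/6=143/428
seg 1: a=0, c=M1/2=285/428, d=(M2−M1)/(6·2)=-463/856, b=Δ1−h1·(2M1+M2)/6=499/214
seg 2: a=3, c=M2/2=-276/107, d=(M3−M2)/(6·1)=222/107, b=Δ2−h2·(2M2+M3)/6=-160/107
seg 3: a=1, c=M3/2=390/107, d=(M4−M3)/(6·1)=-130/107, b=Δ3−h3·(2M3+M4)/6=-46/107
t_q=7/2 → seg 1, τ=1/2; S=0+499/214·τ+285/428·τ²+-463/856·τ³=8661/6848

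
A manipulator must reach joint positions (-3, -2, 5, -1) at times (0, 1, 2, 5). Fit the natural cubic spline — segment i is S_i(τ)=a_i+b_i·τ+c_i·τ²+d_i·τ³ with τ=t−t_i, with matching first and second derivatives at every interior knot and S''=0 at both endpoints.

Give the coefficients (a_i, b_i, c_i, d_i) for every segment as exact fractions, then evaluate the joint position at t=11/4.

Δ: Δ0=1, Δ1=7, Δ2=-2
row 1: diag=4, rhs=36; c'=1/4, d'=9
row 2: denom=8−1·1/4=31/4; d'=(-54−1·9)/(31/4)=-252/31
back: M2=-252/31
back: M1=9−1/4·-252/31=342/31
M: M0=0, M1=342/31, M2=-252/31, M3=0
seg 0: a=-3, c=M0/2=0, d=(M1−M0)/(6·1)=57/31, b=Δ0−h0·(2M0+M1)/6=-26/31
seg 1: a=-2, c=M1/2=171/31, d=(M2−M1)/(6·1)=-99/31, b=Δ1−h1·(2M1+M2)/6=145/31
seg 2: a=5, c=M2/2=-126/31, d=(M3−M2)/(6·3)=14/31, b=Δ2−h2·(2M2+M3)/6=190/31
t_q=11/4 → seg 2, τ=3/4; S=5+190/31·τ+-126/31·τ²+14/31·τ³=7441/992

  seg 0: a=-3 b=-26/31 c=0 d=57/31
  seg 1: a=-2 b=145/31 c=171/31 d=-99/31
  seg 2: a=5 b=190/31 c=-126/31 d=14/31
S(11/4) = 7441/992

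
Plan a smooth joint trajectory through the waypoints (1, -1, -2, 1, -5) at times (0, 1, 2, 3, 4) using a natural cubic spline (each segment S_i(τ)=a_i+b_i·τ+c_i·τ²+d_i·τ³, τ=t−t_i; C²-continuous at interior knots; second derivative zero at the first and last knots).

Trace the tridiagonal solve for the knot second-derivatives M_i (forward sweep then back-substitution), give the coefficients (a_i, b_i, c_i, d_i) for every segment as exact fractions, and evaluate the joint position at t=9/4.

  seg 0: a=1 b=-51/28 c=0 d=-5/28
  seg 1: a=-1 b=-33/14 c=-15/28 d=53/28
  seg 2: a=-2 b=9/4 c=36/7 d=-123/28
  seg 3: a=1 b=-9/14 c=-225/28 d=75/28
S(9/4) = -2123/1792

Δ: Δ0=-2, Δ1=-1, Δ2=3, Δ3=-6
row 1: diag=4, rhs=6; c'=1/4, d'=3/2
row 2: denom=4−1·1/4=15/4; d'=(24−1·3/2)/(15/4)=6
row 3: denom=4−1·4/15=56/15; d'=(-54−1·6)/(56/15)=-225/14
back: M3=-225/14
back: M2=6−4/15·-225/14=72/7
back: M1=3/2−1/4·72/7=-15/14
M: M0=0, M1=-15/14, M2=72/7, M3=-225/14, M4=0
seg 0: a=1, c=M0/2=0, d=(M1−M0)/(6·1)=-5/28, b=Δ0−h0·(2M0+M1)/6=-51/28
seg 1: a=-1, c=M1/2=-15/28, d=(M2−M1)/(6·1)=53/28, b=Δ1−h1·(2M1+M2)/6=-33/14
seg 2: a=-2, c=M2/2=36/7, d=(M3−M2)/(6·1)=-123/28, b=Δ2−h2·(2M2+M3)/6=9/4
seg 3: a=1, c=M3/2=-225/28, d=(M4−M3)/(6·1)=75/28, b=Δ3−h3·(2M3+M4)/6=-9/14
t_q=9/4 → seg 2, τ=1/4; S=-2+9/4·τ+36/7·τ²+-123/28·τ³=-2123/1792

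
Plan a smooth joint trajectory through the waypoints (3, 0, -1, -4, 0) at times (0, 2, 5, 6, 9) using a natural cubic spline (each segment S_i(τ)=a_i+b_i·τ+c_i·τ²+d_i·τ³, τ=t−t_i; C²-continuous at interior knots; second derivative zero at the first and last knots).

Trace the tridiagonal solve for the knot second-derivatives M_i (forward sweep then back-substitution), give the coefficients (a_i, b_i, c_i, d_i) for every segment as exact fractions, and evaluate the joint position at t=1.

  seg 0: a=3 b=-569/279 c=0 d=301/2232
  seg 1: a=0 b=-235/558 c=301/372 d=-2611/10044
  seg 2: a=-1 b=-2885/1116 c=-427/279 d=415/372
  seg 3: a=-4 b=-1283/558 c=2027/1116 d=-2027/10044
S(1) = 815/744

Δ: Δ0=-3/2, Δ1=-1/3, Δ2=-3, Δ3=4/3
row 1: diag=10, rhs=7; c'=3/10, d'=7/10
row 2: denom=8−3·3/10=71/10; d'=(-16−3·7/10)/(71/10)=-181/71
row 3: denom=8−1·10/71=558/71; d'=(26−1·-181/71)/(558/71)=2027/558
back: M3=2027/558
back: M2=-181/71−10/71·2027/558=-854/279
back: M1=7/10−3/10·-854/279=301/186
M: M0=0, M1=301/186, M2=-854/279, M3=2027/558, M4=0
seg 0: a=3, c=M0/2=0, d=(M1−M0)/(6·2)=301/2232, b=Δ0−h0·(2M0+M1)/6=-569/279
seg 1: a=0, c=M1/2=301/372, d=(M2−M1)/(6·3)=-2611/10044, b=Δ1−h1·(2M1+M2)/6=-235/558
seg 2: a=-1, c=M2/2=-427/279, d=(M3−M2)/(6·1)=415/372, b=Δ2−h2·(2M2+M3)/6=-2885/1116
seg 3: a=-4, c=M3/2=2027/1116, d=(M4−M3)/(6·3)=-2027/10044, b=Δ3−h3·(2M3+M4)/6=-1283/558
t_q=1 → seg 0, τ=1; S=3+-569/279·τ+0·τ²+301/2232·τ³=815/744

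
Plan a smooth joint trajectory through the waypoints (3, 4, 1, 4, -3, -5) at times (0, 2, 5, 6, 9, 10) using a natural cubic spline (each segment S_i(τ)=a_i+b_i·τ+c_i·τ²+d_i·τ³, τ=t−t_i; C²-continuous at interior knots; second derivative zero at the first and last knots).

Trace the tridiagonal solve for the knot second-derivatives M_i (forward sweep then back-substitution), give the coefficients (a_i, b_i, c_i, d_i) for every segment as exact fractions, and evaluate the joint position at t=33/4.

Δ: Δ0=1/2, Δ1=-1, Δ2=3, Δ3=-7/3, Δ4=-2
row 1: diag=10, rhs=-9; c'=3/10, d'=-9/10
row 2: denom=8−3·3/10=71/10; d'=(24−3·-9/10)/(71/10)=267/71
row 3: denom=8−1·10/71=558/71; d'=(-32−1·267/71)/(558/71)=-2539/558
row 4: denom=8−3·71/186=425/62; d'=(2−3·-2539/558)/(425/62)=2911/1275
back: M4=2911/1275
back: M3=-2539/558−71/186·2911/1275=-20738/3825
back: M2=267/71−10/71·-20738/3825=3461/765
back: M1=-9/10−3/10·3461/765=-2878/1275
M: M0=0, M1=-2878/1275, M2=3461/765, M3=-20738/3825, M4=2911/1275, M5=0
seg 0: a=3, c=M0/2=0, d=(M1−M0)/(6·2)=-1439/7650, b=Δ0−h0·(2M0+M1)/6=9581/7650
seg 1: a=4, c=M1/2=-1439/1275, d=(M2−M1)/(6·3)=25939/68850, b=Δ1−h1·(2M1+M2)/6=-7687/7650
seg 2: a=1, c=M2/2=3461/1530, d=(M3−M2)/(6·1)=-1409/850, b=Δ2−h2·(2M2+M3)/6=539/225
seg 3: a=4, c=M3/2=-10369/3825, d=(M4−M3)/(6·3)=29471/68850, b=Δ3−h3·(2M3+M4)/6=14893/7650
seg 4: a=-3, c=M4/2=2911/2550, d=(M5−M4)/(6·1)=-2911/7650, b=Δ4−h4·(2M4+M5)/6=-10561/3825
t_q=33/4 → seg 3, τ=9/4; S=4+14893/7650·τ+-10369/3825·τ²+29471/68850·τ³=-25441/54400

  seg 0: a=3 b=9581/7650 c=0 d=-1439/7650
  seg 1: a=4 b=-7687/7650 c=-1439/1275 d=25939/68850
  seg 2: a=1 b=539/225 c=3461/1530 d=-1409/850
  seg 3: a=4 b=14893/7650 c=-10369/3825 d=29471/68850
  seg 4: a=-3 b=-10561/3825 c=2911/2550 d=-2911/7650
S(33/4) = -25441/54400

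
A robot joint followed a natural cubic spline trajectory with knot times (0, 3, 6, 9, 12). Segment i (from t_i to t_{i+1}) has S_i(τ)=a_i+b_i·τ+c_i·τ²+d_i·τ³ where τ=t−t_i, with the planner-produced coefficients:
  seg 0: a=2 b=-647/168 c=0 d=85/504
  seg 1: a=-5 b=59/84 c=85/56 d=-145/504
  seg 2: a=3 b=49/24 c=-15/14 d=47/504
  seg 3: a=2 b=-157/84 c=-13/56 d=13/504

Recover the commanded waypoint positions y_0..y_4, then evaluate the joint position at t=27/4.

y_0 = S_0(0) = a_0 = 2
y_1 = S_1(0) = a_1 = -5
y_2 = S_2(0) = a_2 = 3
y_3 = S_3(0) = a_3 = 2
y_4 = S_3(3) = -5
t_q=27/4 is in segment 2 (τ=3/4); S_2(τ)=14221/3584

y_0=2 y_1=-5 y_2=3 y_3=2 y_4=-5
S(27/4) = 14221/3584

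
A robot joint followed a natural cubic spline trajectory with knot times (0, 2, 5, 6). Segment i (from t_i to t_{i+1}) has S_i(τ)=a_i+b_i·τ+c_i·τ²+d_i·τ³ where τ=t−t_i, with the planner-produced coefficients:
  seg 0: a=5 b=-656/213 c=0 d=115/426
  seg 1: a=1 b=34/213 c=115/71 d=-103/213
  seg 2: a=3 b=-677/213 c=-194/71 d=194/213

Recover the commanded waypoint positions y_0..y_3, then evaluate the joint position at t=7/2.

y_0 = S_0(0) = a_0 = 5
y_1 = S_1(0) = a_1 = 1
y_2 = S_2(0) = a_2 = 3
y_3 = S_2(1) = -2
t_q=7/2 is in segment 1 (τ=3/2); S_1(τ)=1847/568

y_0=5 y_1=1 y_2=3 y_3=-2
S(7/2) = 1847/568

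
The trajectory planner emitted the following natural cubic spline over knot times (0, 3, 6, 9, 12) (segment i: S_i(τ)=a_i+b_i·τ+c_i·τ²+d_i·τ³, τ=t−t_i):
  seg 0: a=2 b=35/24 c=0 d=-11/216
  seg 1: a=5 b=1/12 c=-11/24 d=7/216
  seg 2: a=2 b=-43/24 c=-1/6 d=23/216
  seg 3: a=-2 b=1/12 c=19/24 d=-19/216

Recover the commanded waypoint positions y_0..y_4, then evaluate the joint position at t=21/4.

y_0 = S_0(0) = a_0 = 2
y_1 = S_1(0) = a_1 = 5
y_2 = S_2(0) = a_2 = 2
y_3 = S_3(0) = a_3 = -2
y_4 = S_3(3) = 3
t_q=21/4 is in segment 1 (τ=9/4); S_1(τ)=1657/512

y_0=2 y_1=5 y_2=2 y_3=-2 y_4=3
S(21/4) = 1657/512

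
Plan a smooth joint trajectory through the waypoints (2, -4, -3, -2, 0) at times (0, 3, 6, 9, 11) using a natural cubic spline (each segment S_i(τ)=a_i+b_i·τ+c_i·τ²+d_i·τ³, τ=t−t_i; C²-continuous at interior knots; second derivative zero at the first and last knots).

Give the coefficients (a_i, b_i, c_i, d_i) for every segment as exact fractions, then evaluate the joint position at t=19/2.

Δ: Δ0=-2, Δ1=1/3, Δ2=1/3, Δ3=1
row 1: diag=12, rhs=14; c'=1/4, d'=7/6
row 2: denom=12−3·1/4=45/4; d'=(0−3·7/6)/(45/4)=-14/45
row 3: denom=10−3·4/15=46/5; d'=(4−3·-14/45)/(46/5)=37/69
back: M3=37/69
back: M2=-14/45−4/15·37/69=-94/207
back: M1=7/6−1/4·-94/207=265/207
M: M0=0, M1=265/207, M2=-94/207, M3=37/69, M4=0
seg 0: a=2, c=M0/2=0, d=(M1−M0)/(6·3)=265/3726, b=Δ0−h0·(2M0+M1)/6=-1093/414
seg 1: a=-4, c=M1/2=265/414, d=(M2−M1)/(6·3)=-359/3726, b=Δ1−h1·(2M1+M2)/6=-149/207
seg 2: a=-3, c=M2/2=-47/207, d=(M3−M2)/(6·3)=205/3726, b=Δ2−h2·(2M2+M3)/6=215/414
seg 3: a=-2, c=M3/2=37/138, d=(M4−M3)/(6·2)=-37/828, b=Δ3−h3·(2M3+M4)/6=133/207
t_q=19/2 → seg 3, τ=1/2; S=-2+133/207·τ+37/138·τ²+-37/828·τ³=-3571/2208

  seg 0: a=2 b=-1093/414 c=0 d=265/3726
  seg 1: a=-4 b=-149/207 c=265/414 d=-359/3726
  seg 2: a=-3 b=215/414 c=-47/207 d=205/3726
  seg 3: a=-2 b=133/207 c=37/138 d=-37/828
S(19/2) = -3571/2208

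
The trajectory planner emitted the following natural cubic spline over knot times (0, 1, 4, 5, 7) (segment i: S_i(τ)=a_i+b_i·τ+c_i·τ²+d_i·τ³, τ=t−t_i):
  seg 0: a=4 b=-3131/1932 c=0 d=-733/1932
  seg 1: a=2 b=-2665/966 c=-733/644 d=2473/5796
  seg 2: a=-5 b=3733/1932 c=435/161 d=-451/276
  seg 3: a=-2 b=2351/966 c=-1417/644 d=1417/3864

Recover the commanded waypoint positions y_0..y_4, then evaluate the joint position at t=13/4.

y_0=4 y_1=2 y_2=-5 y_3=-2 y_4=-3
S(13/4) = -210587/41216

y_0 = S_0(0) = a_0 = 4
y_1 = S_1(0) = a_1 = 2
y_2 = S_2(0) = a_2 = -5
y_3 = S_3(0) = a_3 = -2
y_4 = S_3(2) = -3
t_q=13/4 is in segment 1 (τ=9/4); S_1(τ)=-210587/41216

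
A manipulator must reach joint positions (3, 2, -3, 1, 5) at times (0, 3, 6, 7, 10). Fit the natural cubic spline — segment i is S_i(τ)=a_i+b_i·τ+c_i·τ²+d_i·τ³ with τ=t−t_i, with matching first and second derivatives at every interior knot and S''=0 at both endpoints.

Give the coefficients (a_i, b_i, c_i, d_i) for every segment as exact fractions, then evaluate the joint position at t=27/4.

  seg 0: a=3 b=2/3 c=0 d=-1/9
  seg 1: a=2 b=-7/3 c=-1 d=11/27
  seg 2: a=-3 b=8/3 c=8/3 d=-4/3
  seg 3: a=1 b=4 c=-4/3 d=4/27
S(27/4) = -1/16

Δ: Δ0=-1/3, Δ1=-5/3, Δ2=4, Δ3=4/3
row 1: diag=12, rhs=-8; c'=1/4, d'=-2/3
row 2: denom=8−3·1/4=29/4; d'=(34−3·-2/3)/(29/4)=144/29
row 3: denom=8−1·4/29=228/29; d'=(-16−1·144/29)/(228/29)=-8/3
back: M3=-8/3
back: M2=144/29−4/29·-8/3=16/3
back: M1=-2/3−1/4·16/3=-2
M: M0=0, M1=-2, M2=16/3, M3=-8/3, M4=0
seg 0: a=3, c=M0/2=0, d=(M1−M0)/(6·3)=-1/9, b=Δ0−h0·(2M0+M1)/6=2/3
seg 1: a=2, c=M1/2=-1, d=(M2−M1)/(6·3)=11/27, b=Δ1−h1·(2M1+M2)/6=-7/3
seg 2: a=-3, c=M2/2=8/3, d=(M3−M2)/(6·1)=-4/3, b=Δ2−h2·(2M2+M3)/6=8/3
seg 3: a=1, c=M3/2=-4/3, d=(M4−M3)/(6·3)=4/27, b=Δ3−h3·(2M3+M4)/6=4
t_q=27/4 → seg 2, τ=3/4; S=-3+8/3·τ+8/3·τ²+-4/3·τ³=-1/16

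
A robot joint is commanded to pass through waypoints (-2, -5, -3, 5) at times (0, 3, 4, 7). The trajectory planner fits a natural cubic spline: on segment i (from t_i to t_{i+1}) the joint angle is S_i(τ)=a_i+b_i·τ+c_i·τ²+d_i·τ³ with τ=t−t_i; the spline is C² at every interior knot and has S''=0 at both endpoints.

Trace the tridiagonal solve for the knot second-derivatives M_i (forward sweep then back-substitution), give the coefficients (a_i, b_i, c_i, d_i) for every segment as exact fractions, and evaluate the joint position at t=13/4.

  seg 0: a=-2 b=-19/9 c=0 d=10/81
  seg 1: a=-5 b=11/9 c=10/9 d=-1/3
  seg 2: a=-3 b=22/9 c=1/9 d=-1/81
S(13/4) = -889/192

Δ: Δ0=-1, Δ1=2, Δ2=8/3
row 1: diag=8, rhs=18; c'=1/8, d'=9/4
row 2: denom=8−1·1/8=63/8; d'=(4−1·9/4)/(63/8)=2/9
back: M2=2/9
back: M1=9/4−1/8·2/9=20/9
M: M0=0, M1=20/9, M2=2/9, M3=0
seg 0: a=-2, c=M0/2=0, d=(M1−M0)/(6·3)=10/81, b=Δ0−h0·(2M0+M1)/6=-19/9
seg 1: a=-5, c=M1/2=10/9, d=(M2−M1)/(6·1)=-1/3, b=Δ1−h1·(2M1+M2)/6=11/9
seg 2: a=-3, c=M2/2=1/9, d=(M3−M2)/(6·3)=-1/81, b=Δ2−h2·(2M2+M3)/6=22/9
t_q=13/4 → seg 1, τ=1/4; S=-5+11/9·τ+10/9·τ²+-1/3·τ³=-889/192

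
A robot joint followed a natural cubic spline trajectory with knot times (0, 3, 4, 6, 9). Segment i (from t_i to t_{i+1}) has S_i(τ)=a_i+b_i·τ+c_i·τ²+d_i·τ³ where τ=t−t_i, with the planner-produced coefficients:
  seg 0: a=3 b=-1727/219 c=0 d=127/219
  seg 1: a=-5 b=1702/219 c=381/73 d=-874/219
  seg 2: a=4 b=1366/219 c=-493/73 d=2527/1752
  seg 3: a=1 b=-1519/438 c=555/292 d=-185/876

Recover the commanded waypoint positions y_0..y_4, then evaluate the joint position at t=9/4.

y_0 = S_0(0) = a_0 = 3
y_1 = S_1(0) = a_1 = -5
y_2 = S_2(0) = a_2 = 4
y_3 = S_3(0) = a_3 = 1
y_4 = S_3(3) = 2
t_q=9/4 is in segment 0 (τ=9/4); S_0(τ)=-38019/4672

y_0=3 y_1=-5 y_2=4 y_3=1 y_4=2
S(9/4) = -38019/4672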